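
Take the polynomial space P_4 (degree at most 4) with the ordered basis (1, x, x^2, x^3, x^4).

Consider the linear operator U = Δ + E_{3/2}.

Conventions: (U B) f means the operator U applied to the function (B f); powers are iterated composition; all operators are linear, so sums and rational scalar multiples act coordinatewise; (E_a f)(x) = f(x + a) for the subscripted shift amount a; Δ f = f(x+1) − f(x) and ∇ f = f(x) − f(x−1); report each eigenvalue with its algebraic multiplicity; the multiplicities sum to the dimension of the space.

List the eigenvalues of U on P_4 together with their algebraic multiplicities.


image of 1: 1
image of x: x + 5/2
image of x^2: x^2 + 5x + 13/4
image of x^3: x^3 + (15/2)x^2 + (39/4)x + 35/8
image of x^4: x^4 + 10x^3 + (39/2)x^2 + (35/2)x + 97/16
the matrix is upper triangular; its diagonal is (1, 1, 1, 1, 1)
for a triangular matrix the eigenvalues are the diagonal entries, with algebraic multiplicity their repetition count

λ = 1 (multiplicity 5)


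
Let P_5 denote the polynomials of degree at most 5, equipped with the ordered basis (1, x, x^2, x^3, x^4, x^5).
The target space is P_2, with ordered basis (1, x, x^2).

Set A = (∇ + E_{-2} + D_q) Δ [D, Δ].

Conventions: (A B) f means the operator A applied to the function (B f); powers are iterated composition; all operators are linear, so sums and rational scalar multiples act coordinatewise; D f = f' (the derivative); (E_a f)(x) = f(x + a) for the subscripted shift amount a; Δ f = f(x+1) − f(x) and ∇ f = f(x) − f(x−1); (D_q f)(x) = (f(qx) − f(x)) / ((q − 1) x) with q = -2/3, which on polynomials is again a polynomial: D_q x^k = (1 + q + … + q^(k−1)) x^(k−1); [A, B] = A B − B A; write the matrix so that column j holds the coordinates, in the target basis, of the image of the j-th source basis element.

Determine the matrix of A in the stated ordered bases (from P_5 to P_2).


image of 1: 0
image of x: 0
image of x^2: 0
image of x^3: 0
image of x^4: 0
image of x^5: 0
each image's coordinates form column j of the matrix

the matrix is [[0, 0, 0, 0, 0, 0]; [0, 0, 0, 0, 0, 0]; [0, 0, 0, 0, 0, 0]] (rows listed top to bottom)


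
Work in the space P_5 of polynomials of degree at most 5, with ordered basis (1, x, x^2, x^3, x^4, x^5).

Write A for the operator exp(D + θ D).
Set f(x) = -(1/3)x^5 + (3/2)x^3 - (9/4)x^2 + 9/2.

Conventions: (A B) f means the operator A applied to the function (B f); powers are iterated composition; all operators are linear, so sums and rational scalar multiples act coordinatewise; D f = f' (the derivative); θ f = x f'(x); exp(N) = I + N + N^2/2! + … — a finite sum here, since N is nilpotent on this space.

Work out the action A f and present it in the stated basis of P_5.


order-1 term: -(25/3)x^4 + (27/2)x^2 - 9x
order-2 term: -(200/3)x^3 + 27x - 9/2
order-3 term: -200x^2 + 9
order-4 term: -200x
order-5 term: -40
the series for exp(D + θ D) f terminates at order 5
exp(D + θ D) f = -(1/3)x^5 - (25/3)x^4 - (391/6)x^3 - (755/4)x^2 - 182x - 31

the result is g(x) = -(1/3)x^5 - (25/3)x^4 - (391/6)x^3 - (755/4)x^2 - 182x - 31


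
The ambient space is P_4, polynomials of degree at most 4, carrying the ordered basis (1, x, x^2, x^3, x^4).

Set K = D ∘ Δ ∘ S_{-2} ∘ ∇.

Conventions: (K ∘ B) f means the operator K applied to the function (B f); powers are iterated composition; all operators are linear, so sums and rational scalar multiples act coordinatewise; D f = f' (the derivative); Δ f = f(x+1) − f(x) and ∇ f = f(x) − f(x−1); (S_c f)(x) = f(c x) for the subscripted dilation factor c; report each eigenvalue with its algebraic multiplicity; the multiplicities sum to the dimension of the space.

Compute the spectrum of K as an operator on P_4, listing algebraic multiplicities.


λ = 0 (multiplicity 5)

image of 1: 0
image of x: 0
image of x^2: 0
image of x^3: 24
image of x^4: -192x - 144
the matrix is upper triangular; its diagonal is (0, 0, 0, 0, 0)
for a triangular matrix the eigenvalues are the diagonal entries, with algebraic multiplicity their repetition count


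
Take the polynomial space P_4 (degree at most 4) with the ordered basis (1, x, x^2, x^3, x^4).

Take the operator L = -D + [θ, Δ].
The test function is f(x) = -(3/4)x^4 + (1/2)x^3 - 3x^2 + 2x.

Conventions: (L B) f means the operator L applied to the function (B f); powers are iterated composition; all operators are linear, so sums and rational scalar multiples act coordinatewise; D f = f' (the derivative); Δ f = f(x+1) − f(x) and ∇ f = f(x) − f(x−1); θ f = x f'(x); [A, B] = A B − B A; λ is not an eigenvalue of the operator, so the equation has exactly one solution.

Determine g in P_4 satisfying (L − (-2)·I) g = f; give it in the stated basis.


the result is g(x) = -(3/8)x^4 - (5/4)x^3 - (15/2)x^2 - 20x - 241/8

write g with unknown coordinates in the stated basis and equate coefficients in (L − (-2)·I) g = f
solving from the highest basis element down gives g = -(3/8)x^4 - (5/4)x^3 - (15/2)x^2 - 20x - 241/8
check: L g = 3x^3 + 12x^2 + 42x + 241/4
so L g − (-2)·g = -(3/4)x^4 + (1/2)x^3 - 3x^2 + 2x = f ✓


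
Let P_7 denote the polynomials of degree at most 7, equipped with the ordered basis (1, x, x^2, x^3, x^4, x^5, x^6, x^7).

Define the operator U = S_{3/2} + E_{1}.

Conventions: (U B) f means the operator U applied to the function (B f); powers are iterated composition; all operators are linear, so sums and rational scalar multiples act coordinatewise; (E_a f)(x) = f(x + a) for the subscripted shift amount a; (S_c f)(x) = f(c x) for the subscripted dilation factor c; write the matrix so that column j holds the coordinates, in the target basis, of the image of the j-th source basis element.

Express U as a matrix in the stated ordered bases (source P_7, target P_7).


image of 1: 2
image of x: (5/2)x + 1
image of x^2: (13/4)x^2 + 2x + 1
image of x^3: (35/8)x^3 + 3x^2 + 3x + 1
image of x^4: (97/16)x^4 + 4x^3 + 6x^2 + 4x + 1
image of x^5: (275/32)x^5 + 5x^4 + 10x^3 + 10x^2 + 5x + 1
image of x^6: (793/64)x^6 + 6x^5 + 15x^4 + 20x^3 + 15x^2 + 6x + 1
image of x^7: (2315/128)x^7 + 7x^6 + 21x^5 + 35x^4 + 35x^3 + 21x^2 + 7x + 1
each image's coordinates form column j of the matrix

the matrix is [[2, 1, 1, 1, 1, 1, 1, 1]; [0, 5/2, 2, 3, 4, 5, 6, 7]; [0, 0, 13/4, 3, 6, 10, 15, 21]; [0, 0, 0, 35/8, 4, 10, 20, 35]; [0, 0, 0, 0, 97/16, 5, 15, 35]; [0, 0, 0, 0, 0, 275/32, 6, 21]; [0, 0, 0, 0, 0, 0, 793/64, 7]; [0, 0, 0, 0, 0, 0, 0, 2315/128]] (rows listed top to bottom)


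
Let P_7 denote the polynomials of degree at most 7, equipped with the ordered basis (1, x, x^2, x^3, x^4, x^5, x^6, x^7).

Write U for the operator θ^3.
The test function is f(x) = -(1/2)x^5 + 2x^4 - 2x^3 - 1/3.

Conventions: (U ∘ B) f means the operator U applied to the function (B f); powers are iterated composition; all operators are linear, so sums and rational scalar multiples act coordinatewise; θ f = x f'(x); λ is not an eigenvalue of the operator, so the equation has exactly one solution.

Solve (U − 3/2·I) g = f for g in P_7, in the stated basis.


g(x) = -(1/247)x^5 + (4/125)x^4 - (4/51)x^3 + 2/9

write g with unknown coordinates in the stated basis and equate coefficients in (U − 3/2·I) g = f
solving from the highest basis element down gives g = -(1/247)x^5 + (4/125)x^4 - (4/51)x^3 + 2/9
check: U g = -(125/247)x^5 + (256/125)x^4 - (36/17)x^3
so U g − 3/2·g = -(1/2)x^5 + 2x^4 - 2x^3 - 1/3 = f ✓


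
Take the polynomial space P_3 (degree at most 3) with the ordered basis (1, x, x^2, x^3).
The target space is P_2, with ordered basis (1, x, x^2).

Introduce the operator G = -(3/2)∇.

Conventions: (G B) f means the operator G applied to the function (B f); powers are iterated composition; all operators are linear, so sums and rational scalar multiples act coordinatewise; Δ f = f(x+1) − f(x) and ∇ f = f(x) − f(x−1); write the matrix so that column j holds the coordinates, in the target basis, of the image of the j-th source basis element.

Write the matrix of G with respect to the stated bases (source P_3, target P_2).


the matrix is [[0, -3/2, 3/2, -3/2]; [0, 0, -3, 9/2]; [0, 0, 0, -9/2]] (rows listed top to bottom)

image of 1: 0
image of x: -3/2
image of x^2: -3x + 3/2
image of x^3: -(9/2)x^2 + (9/2)x - 3/2
each image's coordinates form column j of the matrix


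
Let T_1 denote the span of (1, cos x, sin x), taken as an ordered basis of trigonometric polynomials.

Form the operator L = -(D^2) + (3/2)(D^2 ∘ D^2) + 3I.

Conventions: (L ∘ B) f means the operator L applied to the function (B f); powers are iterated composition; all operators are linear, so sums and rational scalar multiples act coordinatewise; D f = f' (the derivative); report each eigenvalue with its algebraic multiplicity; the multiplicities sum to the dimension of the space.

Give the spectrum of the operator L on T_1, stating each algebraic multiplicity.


λ = 3 (multiplicity 1), λ = 11/2 (multiplicity 2)

image of 1: 3
image of cos x: (11/2)cos x
image of sin x: (11/2)sin x
the matrix is diagonal; its diagonal is (3, 11/2, 11/2)
for a triangular matrix the eigenvalues are the diagonal entries, with algebraic multiplicity their repetition count


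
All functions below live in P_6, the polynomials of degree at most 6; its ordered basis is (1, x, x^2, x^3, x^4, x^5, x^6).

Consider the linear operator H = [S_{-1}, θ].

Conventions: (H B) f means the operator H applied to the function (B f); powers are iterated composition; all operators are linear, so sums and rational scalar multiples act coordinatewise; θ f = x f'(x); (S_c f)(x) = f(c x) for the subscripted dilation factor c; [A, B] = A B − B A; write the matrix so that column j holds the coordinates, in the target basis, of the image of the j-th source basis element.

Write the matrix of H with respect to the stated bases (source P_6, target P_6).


image of 1: 0
image of x: 0
image of x^2: 0
image of x^3: 0
image of x^4: 0
image of x^5: 0
image of x^6: 0
each image's coordinates form column j of the matrix

the matrix is [[0, 0, 0, 0, 0, 0, 0]; [0, 0, 0, 0, 0, 0, 0]; [0, 0, 0, 0, 0, 0, 0]; [0, 0, 0, 0, 0, 0, 0]; [0, 0, 0, 0, 0, 0, 0]; [0, 0, 0, 0, 0, 0, 0]; [0, 0, 0, 0, 0, 0, 0]] (rows listed top to bottom)


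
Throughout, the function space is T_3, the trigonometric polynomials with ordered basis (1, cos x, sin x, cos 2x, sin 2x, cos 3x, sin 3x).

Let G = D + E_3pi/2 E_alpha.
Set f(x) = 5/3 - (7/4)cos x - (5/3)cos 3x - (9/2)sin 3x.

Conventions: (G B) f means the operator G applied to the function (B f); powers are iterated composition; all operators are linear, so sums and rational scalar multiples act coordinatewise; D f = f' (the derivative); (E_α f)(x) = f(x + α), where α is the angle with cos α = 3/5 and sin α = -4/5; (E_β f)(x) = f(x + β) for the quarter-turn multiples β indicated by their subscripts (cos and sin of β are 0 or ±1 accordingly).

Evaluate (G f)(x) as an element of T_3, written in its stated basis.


D f = (7/4)sin x - (27/2)cos 3x + 5sin 3x
E_alpha f = 5/3 - (21/20)cos x - (7/5)sin x + (393/125)cos 3x + (2719/750)sin 3x
E_3pi/2 E_alpha f = 5/3 + (7/5)cos x - (21/20)sin x + (2719/750)cos 3x - (393/125)sin 3x
(D + E_3pi/2 E_alpha) f = 5/3 + (7/5)cos x + (7/10)sin x - (3703/375)cos 3x + (232/125)sin 3x

the result is g(x) = 5/3 + (7/5)cos x + (7/10)sin x - (3703/375)cos 3x + (232/125)sin 3x


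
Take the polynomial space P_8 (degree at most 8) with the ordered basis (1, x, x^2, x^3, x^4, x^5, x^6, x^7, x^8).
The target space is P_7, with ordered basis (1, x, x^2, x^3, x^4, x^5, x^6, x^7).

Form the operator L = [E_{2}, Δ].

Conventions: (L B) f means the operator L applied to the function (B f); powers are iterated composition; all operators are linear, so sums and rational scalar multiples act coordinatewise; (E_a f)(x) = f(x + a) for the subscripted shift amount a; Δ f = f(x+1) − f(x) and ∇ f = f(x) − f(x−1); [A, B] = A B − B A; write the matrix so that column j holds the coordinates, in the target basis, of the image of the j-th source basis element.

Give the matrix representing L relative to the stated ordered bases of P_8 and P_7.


image of 1: 0
image of x: 0
image of x^2: 0
image of x^3: 0
image of x^4: 0
image of x^5: 0
image of x^6: 0
image of x^7: 0
image of x^8: 0
each image's coordinates form column j of the matrix

the matrix is [[0, 0, 0, 0, 0, 0, 0, 0, 0]; [0, 0, 0, 0, 0, 0, 0, 0, 0]; [0, 0, 0, 0, 0, 0, 0, 0, 0]; [0, 0, 0, 0, 0, 0, 0, 0, 0]; [0, 0, 0, 0, 0, 0, 0, 0, 0]; [0, 0, 0, 0, 0, 0, 0, 0, 0]; [0, 0, 0, 0, 0, 0, 0, 0, 0]; [0, 0, 0, 0, 0, 0, 0, 0, 0]] (rows listed top to bottom)


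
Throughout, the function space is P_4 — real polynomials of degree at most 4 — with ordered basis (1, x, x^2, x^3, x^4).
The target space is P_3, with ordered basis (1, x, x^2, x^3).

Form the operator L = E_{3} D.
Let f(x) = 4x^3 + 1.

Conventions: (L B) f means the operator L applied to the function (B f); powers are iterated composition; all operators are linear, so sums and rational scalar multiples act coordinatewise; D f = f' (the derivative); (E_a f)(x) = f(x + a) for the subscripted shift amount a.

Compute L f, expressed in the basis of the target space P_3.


D f = 12x^2
E_{3} D f = 12x^2 + 72x + 108

the image equals g(x) = 12x^2 + 72x + 108


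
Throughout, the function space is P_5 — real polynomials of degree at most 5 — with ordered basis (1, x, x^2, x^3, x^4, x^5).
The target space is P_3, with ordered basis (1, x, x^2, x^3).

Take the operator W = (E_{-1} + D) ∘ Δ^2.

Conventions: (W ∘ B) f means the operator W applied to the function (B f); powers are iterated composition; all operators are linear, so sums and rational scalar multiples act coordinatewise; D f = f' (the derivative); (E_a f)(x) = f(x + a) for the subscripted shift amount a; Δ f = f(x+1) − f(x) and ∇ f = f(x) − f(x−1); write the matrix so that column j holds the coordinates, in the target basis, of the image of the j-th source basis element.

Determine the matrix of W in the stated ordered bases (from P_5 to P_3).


the matrix is [[0, 0, 2, 6, 26, 70]; [0, 0, 0, 6, 24, 130]; [0, 0, 0, 0, 12, 60]; [0, 0, 0, 0, 0, 20]] (rows listed top to bottom)

image of 1: 0
image of x: 0
image of x^2: 2
image of x^3: 6x + 6
image of x^4: 12x^2 + 24x + 26
image of x^5: 20x^3 + 60x^2 + 130x + 70
each image's coordinates form column j of the matrix


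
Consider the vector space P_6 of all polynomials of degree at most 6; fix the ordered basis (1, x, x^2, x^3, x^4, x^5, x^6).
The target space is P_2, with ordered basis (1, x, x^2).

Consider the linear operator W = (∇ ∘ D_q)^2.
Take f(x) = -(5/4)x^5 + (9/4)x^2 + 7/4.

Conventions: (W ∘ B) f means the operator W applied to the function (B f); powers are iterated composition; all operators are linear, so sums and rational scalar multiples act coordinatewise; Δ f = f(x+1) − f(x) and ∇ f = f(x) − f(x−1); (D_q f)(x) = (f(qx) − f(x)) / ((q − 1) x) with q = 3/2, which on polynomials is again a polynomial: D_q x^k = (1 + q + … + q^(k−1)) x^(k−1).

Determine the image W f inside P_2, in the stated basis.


D_q f = -(1055/64)x^4 + (45/8)x
∇ D_q f = -(1055/16)x^3 + (3165/32)x^2 - (1055/16)x + 1415/64
D_q (∇ ∘ D_q) f = -(20045/64)x^2 + (15825/64)x - 1055/16
∇ D_q (∇ ∘ D_q) f = -(20045/32)x + 17935/32

the image equals g(x) = -(20045/32)x + 17935/32


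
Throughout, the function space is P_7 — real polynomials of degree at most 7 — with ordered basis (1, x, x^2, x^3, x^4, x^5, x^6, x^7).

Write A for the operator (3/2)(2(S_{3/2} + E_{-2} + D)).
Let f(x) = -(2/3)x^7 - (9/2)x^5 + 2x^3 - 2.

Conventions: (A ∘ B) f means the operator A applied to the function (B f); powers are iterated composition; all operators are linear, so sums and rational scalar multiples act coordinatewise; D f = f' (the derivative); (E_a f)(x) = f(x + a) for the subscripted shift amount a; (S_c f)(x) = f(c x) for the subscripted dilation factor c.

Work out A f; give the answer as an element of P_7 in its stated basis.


S_{3/2} f = -(729/64)x^7 - (2187/64)x^5 + (27/4)x^3 - 2
E_{-2} f = -(2/3)x^7 + (28/3)x^6 - (121/2)x^5 + (695/3)x^4 - (1654/3)x^3 + 796x^2 - (1904/3)x + 634/3
D f = -(14/3)x^6 - (45/2)x^4 + 6x^2
(S_{3/2} + E_{-2} + D) f = -(2315/192)x^7 + (14/3)x^6 - (6059/64)x^5 + (1255/6)x^4 - (6535/12)x^3 + 802x^2 - (1904/3)x + 628/3
(2(S_{3/2} + E_{-2} + D)) f = -(2315/96)x^7 + (28/3)x^6 - (6059/32)x^5 + (1255/3)x^4 - (6535/6)x^3 + 1604x^2 - (3808/3)x + 1256/3
((3/2)(2(S_{3/2} + E_{-2} + D))) f = -(2315/64)x^7 + 14x^6 - (18177/64)x^5 + (1255/2)x^4 - (6535/4)x^3 + 2406x^2 - 1904x + 628

the result is g(x) = -(2315/64)x^7 + 14x^6 - (18177/64)x^5 + (1255/2)x^4 - (6535/4)x^3 + 2406x^2 - 1904x + 628


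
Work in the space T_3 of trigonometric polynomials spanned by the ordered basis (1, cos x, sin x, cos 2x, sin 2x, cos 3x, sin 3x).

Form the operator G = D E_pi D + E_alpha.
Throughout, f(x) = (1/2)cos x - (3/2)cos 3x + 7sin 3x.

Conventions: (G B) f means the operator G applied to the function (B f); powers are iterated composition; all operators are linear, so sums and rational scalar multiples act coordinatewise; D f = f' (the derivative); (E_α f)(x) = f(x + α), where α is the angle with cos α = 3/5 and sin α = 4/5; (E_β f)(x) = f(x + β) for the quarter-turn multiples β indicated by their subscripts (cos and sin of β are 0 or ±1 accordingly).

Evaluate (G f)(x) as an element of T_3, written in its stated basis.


D f = -(1/2)sin x + 21cos 3x + (9/2)sin 3x
E_pi D f = (1/2)sin x - 21cos 3x - (9/2)sin 3x
D E_pi D f = (1/2)cos x - (27/2)cos 3x + 63sin 3x
E_alpha f = (3/10)cos x - (2/5)sin x + (967/250)cos 3x - (753/125)sin 3x
(D E_pi D + E_alpha) f = (4/5)cos x - (2/5)sin x - (1204/125)cos 3x + (7122/125)sin 3x

g(x) = (4/5)cos x - (2/5)sin x - (1204/125)cos 3x + (7122/125)sin 3x


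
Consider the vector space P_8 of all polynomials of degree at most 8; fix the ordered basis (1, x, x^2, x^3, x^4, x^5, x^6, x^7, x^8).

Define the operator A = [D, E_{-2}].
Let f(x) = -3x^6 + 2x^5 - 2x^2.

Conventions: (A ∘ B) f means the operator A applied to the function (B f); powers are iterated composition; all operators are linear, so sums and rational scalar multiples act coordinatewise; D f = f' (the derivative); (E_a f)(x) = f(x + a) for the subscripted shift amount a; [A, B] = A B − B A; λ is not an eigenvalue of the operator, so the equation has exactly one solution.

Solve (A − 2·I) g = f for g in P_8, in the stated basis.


write g with unknown coordinates in the stated basis and equate coefficients in (A − 2·I) g = f
solving from the highest basis element down gives g = (3/2)x^6 - x^5 + x^2
check: A g = 0
so A g − 2·g = -3x^6 + 2x^5 - 2x^2 = f ✓

the image equals g(x) = (3/2)x^6 - x^5 + x^2


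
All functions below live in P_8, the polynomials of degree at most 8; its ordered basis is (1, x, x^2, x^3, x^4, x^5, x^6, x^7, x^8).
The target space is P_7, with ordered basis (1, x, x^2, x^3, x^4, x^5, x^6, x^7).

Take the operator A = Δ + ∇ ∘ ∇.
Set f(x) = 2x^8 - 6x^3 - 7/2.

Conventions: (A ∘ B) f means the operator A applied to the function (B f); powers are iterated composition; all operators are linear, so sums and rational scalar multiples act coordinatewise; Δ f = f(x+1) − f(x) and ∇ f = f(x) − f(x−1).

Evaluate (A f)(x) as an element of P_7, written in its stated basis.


Δ f = 16x^7 + 56x^6 + 112x^5 + 140x^4 + 112x^3 + 38x^2 - 2x - 4
∇ f = 16x^7 - 56x^6 + 112x^5 - 140x^4 + 112x^3 - 74x^2 + 34x - 8
∇ ∇ f = 112x^6 - 672x^5 + 1960x^4 - 3360x^3 + 3472x^2 - 2052x + 544
(Δ + ∇ ∘ ∇) f = 16x^7 + 168x^6 - 560x^5 + 2100x^4 - 3248x^3 + 3510x^2 - 2054x + 540

the image equals g(x) = 16x^7 + 168x^6 - 560x^5 + 2100x^4 - 3248x^3 + 3510x^2 - 2054x + 540


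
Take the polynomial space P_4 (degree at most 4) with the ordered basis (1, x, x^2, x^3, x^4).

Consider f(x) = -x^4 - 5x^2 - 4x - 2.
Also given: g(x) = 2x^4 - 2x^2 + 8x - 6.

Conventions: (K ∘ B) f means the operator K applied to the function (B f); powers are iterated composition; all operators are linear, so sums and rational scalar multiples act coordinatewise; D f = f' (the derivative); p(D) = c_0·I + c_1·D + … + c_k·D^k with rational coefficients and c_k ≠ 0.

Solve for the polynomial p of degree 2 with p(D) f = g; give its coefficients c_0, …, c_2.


c_0 = -2, c_1 = 0, c_2 = 1

D^0 f = -x^4 - 5x^2 - 4x - 2
D^1 f = -4x^3 - 10x - 4
D^2 f = -12x^2 - 10
matching coefficients of g against c_0 f + c_1 Df + … from the top degree down determines the c_i
solution: c_0 = -2, c_1 = 0, c_2 = 1


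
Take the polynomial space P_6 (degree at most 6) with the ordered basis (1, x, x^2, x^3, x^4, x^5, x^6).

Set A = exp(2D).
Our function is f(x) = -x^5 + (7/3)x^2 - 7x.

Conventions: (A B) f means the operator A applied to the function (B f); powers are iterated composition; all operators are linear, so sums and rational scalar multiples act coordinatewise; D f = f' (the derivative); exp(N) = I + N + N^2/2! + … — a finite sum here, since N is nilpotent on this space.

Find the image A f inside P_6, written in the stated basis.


g(x) = -x^5 - 10x^4 - 40x^3 - (233/3)x^2 - (233/3)x - 110/3

order-1 term: -10x^4 + (28/3)x - 14
order-2 term: -40x^3 + 28/3
order-3 term: -80x^2
order-4 term: -80x
order-5 term: -32
the series for exp(2D) f terminates at order 5
exp(2D) f = -x^5 - 10x^4 - 40x^3 - (233/3)x^2 - (233/3)x - 110/3


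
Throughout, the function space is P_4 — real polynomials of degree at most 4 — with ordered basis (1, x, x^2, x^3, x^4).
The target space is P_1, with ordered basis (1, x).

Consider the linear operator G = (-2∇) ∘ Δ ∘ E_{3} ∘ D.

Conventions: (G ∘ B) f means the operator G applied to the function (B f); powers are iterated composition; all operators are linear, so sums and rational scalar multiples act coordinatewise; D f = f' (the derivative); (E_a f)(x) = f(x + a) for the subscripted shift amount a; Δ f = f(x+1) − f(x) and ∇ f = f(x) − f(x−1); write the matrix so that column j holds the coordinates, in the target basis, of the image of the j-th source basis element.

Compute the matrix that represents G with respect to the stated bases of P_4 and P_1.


image of 1: 0
image of x: 0
image of x^2: 0
image of x^3: -12
image of x^4: -48x - 144
each image's coordinates form column j of the matrix

the matrix is [[0, 0, 0, -12, -144]; [0, 0, 0, 0, -48]] (rows listed top to bottom)


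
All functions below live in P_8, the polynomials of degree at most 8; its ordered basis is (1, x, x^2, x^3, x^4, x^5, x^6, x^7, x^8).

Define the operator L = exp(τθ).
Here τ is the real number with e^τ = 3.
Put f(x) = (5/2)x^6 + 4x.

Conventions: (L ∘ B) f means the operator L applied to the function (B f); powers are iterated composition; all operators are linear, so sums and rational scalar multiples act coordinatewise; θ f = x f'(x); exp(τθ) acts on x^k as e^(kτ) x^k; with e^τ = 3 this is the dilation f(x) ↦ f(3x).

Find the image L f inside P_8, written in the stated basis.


exp(τθ) x^k = e^(kτ) x^k; with e^τ = 3 this sends x^k to 3^k x^k
x ↦ 3 x
x^6 ↦ 729 x^6
applying this coordinatewise to f: exp(τθ) f = (3645/2)x^6 + 12x

the image equals g(x) = (3645/2)x^6 + 12x


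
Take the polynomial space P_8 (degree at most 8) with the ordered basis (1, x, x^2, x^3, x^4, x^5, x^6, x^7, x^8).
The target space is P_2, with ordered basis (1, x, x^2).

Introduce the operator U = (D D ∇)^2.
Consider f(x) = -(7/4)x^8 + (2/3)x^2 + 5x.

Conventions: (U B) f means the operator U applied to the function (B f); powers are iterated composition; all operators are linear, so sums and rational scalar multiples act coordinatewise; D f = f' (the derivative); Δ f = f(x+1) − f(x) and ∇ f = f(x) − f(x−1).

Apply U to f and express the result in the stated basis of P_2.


∇ f = -14x^7 + 49x^6 - 98x^5 + (245/2)x^4 - 98x^3 + 49x^2 - (38/3)x + 73/12
D ∇ f = -98x^6 + 294x^5 - 490x^4 + 490x^3 - 294x^2 + 98x - 38/3
D D ∇ f = -588x^5 + 1470x^4 - 1960x^3 + 1470x^2 - 588x + 98
∇ (D D ∇) f = -2940x^4 + 11760x^3 - 20580x^2 + 17640x - 6076
D ∇ (D D ∇) f = -11760x^3 + 35280x^2 - 41160x + 17640
D D ∇ (D D ∇) f = -35280x^2 + 70560x - 41160

the result is g(x) = -35280x^2 + 70560x - 41160


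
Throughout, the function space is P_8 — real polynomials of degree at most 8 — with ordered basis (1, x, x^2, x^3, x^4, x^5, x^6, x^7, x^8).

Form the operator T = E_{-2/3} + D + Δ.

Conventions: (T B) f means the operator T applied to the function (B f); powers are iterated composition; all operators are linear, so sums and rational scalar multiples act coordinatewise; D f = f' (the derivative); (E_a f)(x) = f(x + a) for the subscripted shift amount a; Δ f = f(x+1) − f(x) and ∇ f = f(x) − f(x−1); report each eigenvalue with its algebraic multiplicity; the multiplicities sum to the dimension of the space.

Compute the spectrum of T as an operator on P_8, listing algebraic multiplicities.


λ = 1 (multiplicity 9)

image of 1: 1
image of x: x + 4/3
image of x^2: x^2 + (8/3)x + 13/9
image of x^3: x^3 + 4x^2 + (13/3)x + 19/27
image of x^4: x^4 + (16/3)x^3 + (26/3)x^2 + (76/27)x + 97/81
image of x^5: x^5 + (20/3)x^4 + (130/9)x^3 + (190/27)x^2 + (485/81)x + 211/243
image of x^6: x^6 + 8x^5 + (65/3)x^4 + (380/27)x^3 + (485/27)x^2 + (422/81)x + 793/729
image of x^7: x^7 + (28/3)x^6 + (91/3)x^5 + (665/27)x^4 + (3395/81)x^3 + (1477/81)x^2 + (5551/729)x + 2059/2187
image of x^8: x^8 + (32/3)x^7 + (364/9)x^6 + (1064/27)x^5 + (6790/81)x^4 + (11816/243)x^3 + (22204/729)x^2 + (16472/2187)x + 6817/6561
the matrix is upper triangular; its diagonal is (1, 1, 1, 1, 1, 1, 1, 1, 1)
for a triangular matrix the eigenvalues are the diagonal entries, with algebraic multiplicity their repetition count


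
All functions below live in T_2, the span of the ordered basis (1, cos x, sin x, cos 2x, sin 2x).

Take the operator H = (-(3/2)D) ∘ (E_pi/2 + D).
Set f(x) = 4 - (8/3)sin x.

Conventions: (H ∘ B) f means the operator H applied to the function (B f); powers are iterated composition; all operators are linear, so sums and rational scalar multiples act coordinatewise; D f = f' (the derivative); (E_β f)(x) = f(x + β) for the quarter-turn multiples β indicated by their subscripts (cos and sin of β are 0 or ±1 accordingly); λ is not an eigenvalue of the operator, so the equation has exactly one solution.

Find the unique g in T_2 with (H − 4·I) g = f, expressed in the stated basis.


the result is g(x) = -1 + (8/3)sin x

write g with unknown coordinates in the stated basis and equate coefficients in (H − 4·I) g = f
solving from the highest basis element down gives g = -1 + (8/3)sin x
check: H g = 8sin x
so H g − 4·g = 4 - (8/3)sin x = f ✓


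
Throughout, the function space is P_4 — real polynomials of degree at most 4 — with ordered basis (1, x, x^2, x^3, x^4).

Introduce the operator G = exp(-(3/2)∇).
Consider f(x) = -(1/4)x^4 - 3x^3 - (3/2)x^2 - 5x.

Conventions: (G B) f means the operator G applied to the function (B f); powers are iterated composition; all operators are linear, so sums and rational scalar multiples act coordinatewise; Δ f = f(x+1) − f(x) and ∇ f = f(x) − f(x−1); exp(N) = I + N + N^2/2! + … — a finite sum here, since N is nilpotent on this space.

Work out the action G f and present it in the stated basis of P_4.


order-1 term: (3/2)x^3 + (45/4)x^2 - (15/2)x + 75/8
order-2 term: -(27/8)x^2 - (27/2)x + 207/16
order-3 term: (27/8)x + 81/16
order-4 term: -81/64
the series for exp(-(3/2)∇) f terminates at order 4
exp(-(3/2)∇) f = -(1/4)x^4 - (3/2)x^3 + (51/8)x^2 - (181/8)x + 1671/64

g(x) = -(1/4)x^4 - (3/2)x^3 + (51/8)x^2 - (181/8)x + 1671/64


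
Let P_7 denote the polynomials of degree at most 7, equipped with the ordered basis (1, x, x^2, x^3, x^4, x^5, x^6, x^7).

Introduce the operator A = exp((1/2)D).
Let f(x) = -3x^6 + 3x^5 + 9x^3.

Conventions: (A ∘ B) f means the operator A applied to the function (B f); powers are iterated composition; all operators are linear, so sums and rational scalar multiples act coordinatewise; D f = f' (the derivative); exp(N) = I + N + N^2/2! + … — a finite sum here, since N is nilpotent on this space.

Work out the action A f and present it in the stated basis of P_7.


order-1 term: -9x^5 + (15/2)x^4 + (27/2)x^2
order-2 term: -(45/4)x^4 + (15/2)x^3 + (27/4)x
order-3 term: -(15/2)x^3 + (15/4)x^2 + 9/8
order-4 term: -(45/16)x^2 + (15/16)x
order-5 term: -(9/16)x + 3/32
order-6 term: -3/64
the series for exp((1/2)D) f terminates at order 6
exp((1/2)D) f = -3x^6 - 6x^5 - (15/4)x^4 + 9x^3 + (231/16)x^2 + (57/8)x + 75/64

the result is g(x) = -3x^6 - 6x^5 - (15/4)x^4 + 9x^3 + (231/16)x^2 + (57/8)x + 75/64


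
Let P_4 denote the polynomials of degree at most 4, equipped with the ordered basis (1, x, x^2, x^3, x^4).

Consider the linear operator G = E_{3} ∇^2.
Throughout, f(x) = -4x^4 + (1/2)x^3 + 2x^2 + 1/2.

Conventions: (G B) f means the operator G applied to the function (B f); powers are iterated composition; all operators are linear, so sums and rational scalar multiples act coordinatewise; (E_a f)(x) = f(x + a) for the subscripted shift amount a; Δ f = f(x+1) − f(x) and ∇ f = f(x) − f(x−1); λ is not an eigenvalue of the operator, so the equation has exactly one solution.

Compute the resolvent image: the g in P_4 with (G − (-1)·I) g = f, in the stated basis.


write g with unknown coordinates in the stated basis and equate coefficients in (G − (-1)·I) g = f
solving from the highest basis element down gives g = -4x^4 + (1/2)x^3 + 50x^2 + 189x + 189/2
check: G g = -48x^2 - 189x - 94
so G g − (-1)·g = -4x^4 + (1/2)x^3 + 2x^2 + 1/2 = f ✓

the image equals g(x) = -4x^4 + (1/2)x^3 + 50x^2 + 189x + 189/2


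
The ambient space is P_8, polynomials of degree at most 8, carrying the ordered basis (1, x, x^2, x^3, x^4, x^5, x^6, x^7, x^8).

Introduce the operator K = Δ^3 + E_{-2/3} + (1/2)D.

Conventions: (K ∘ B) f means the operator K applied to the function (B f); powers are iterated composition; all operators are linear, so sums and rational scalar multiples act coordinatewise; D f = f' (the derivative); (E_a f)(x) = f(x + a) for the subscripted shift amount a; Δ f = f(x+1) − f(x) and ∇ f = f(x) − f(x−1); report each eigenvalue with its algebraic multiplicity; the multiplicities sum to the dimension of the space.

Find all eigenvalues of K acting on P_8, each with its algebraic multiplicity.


λ = 1 (multiplicity 9)

image of 1: 1
image of x: x - 1/6
image of x^2: x^2 - (1/3)x + 4/9
image of x^3: x^3 - (1/2)x^2 + (4/3)x + 154/27
image of x^4: x^4 - (2/3)x^3 + (8/3)x^2 + (616/27)x + 2932/81
image of x^5: x^5 - (5/6)x^4 + (40/9)x^3 + (1540/27)x^2 + (14660/81)x + 36418/243
image of x^6: x^6 - x^5 + (20/3)x^4 + (3080/27)x^3 + (14660/27)x^2 + (72836/81)x + 393724/729
image of x^7: x^7 - (7/6)x^6 + (28/3)x^5 + (5390/27)x^4 + (102620/81)x^3 + (254926/81)x^2 + (2756068/729)x + 3949594/2187
image of x^8: x^8 - (4/3)x^7 + (112/9)x^6 + (8624/27)x^5 + (205240/81)x^4 + (2039408/243)x^3 + (11024272/729)x^2 + (31596752/2187)x + 38027812/6561
the matrix is upper triangular; its diagonal is (1, 1, 1, 1, 1, 1, 1, 1, 1)
for a triangular matrix the eigenvalues are the diagonal entries, with algebraic multiplicity their repetition count


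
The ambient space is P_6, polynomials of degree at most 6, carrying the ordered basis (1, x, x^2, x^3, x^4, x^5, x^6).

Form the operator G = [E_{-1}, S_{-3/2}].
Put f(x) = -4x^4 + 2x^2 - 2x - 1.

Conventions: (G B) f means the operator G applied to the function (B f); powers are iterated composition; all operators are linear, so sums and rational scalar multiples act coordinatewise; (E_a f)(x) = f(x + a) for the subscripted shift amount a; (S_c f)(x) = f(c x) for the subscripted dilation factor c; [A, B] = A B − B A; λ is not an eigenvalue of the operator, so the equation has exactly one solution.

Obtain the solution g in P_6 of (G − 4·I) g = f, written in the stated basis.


write g with unknown coordinates in the stated basis and equate coefficients in (G − 4·I) g = f
solving from the highest basis element down gives g = x^4 - (135/16)x^3 - (16321/512)x^2 + (268583/4096)x + 755567/32768
check: G g = -(135/4)x^3 - (16065/128)x^2 + (266535/1024)x + 747375/8192
so G g − 4·g = -4x^4 + 2x^2 - 2x - 1 = f ✓

the result is g(x) = x^4 - (135/16)x^3 - (16321/512)x^2 + (268583/4096)x + 755567/32768


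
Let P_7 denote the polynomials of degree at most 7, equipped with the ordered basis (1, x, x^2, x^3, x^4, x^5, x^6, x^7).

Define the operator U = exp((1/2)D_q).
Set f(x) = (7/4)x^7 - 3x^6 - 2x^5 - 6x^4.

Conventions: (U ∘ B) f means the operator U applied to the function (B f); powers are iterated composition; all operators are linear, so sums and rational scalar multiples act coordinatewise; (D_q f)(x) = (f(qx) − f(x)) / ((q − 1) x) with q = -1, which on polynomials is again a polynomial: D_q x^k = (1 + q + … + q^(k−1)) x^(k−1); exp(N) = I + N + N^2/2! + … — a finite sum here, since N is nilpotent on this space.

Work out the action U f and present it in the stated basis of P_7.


the image equals g(x) = (7/4)x^7 - (17/8)x^6 - 2x^5 - 7x^4

order-1 term: (7/8)x^6 - x^4
the series for exp((1/2)D_q) f terminates at order 1
exp((1/2)D_q) f = (7/4)x^7 - (17/8)x^6 - 2x^5 - 7x^4


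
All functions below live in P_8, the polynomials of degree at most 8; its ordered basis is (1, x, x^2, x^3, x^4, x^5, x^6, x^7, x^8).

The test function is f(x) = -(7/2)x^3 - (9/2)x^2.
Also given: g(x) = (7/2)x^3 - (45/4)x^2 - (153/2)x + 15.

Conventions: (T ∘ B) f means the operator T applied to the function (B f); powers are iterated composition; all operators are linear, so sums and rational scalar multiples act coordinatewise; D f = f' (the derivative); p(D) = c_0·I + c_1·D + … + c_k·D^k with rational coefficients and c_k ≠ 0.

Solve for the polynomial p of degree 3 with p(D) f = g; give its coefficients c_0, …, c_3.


c_0 = -1, c_1 = 3/2, c_2 = 3, c_3 = -2

D^0 f = -(7/2)x^3 - (9/2)x^2
D^1 f = -(21/2)x^2 - 9x
D^2 f = -21x - 9
D^3 f = -21
matching coefficients of g against c_0 f + c_1 Df + … from the top degree down determines the c_i
solution: c_0 = -1, c_1 = 3/2, c_2 = 3, c_3 = -2


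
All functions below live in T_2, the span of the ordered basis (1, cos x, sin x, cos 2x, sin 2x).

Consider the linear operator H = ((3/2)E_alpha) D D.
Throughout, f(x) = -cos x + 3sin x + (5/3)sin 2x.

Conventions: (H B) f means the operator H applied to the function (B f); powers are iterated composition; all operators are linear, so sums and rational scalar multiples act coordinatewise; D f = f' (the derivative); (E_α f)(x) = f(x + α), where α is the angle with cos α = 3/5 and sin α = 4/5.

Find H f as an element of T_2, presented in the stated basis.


g(x) = -(27/10)cos x - (39/10)sin x - (48/5)cos 2x + (14/5)sin 2x

D f = 3cos x + sin x + (10/3)cos 2x
D D f = cos x - 3sin x - (20/3)sin 2x
E_alpha D D f = -(9/5)cos x - (13/5)sin x - (32/5)cos 2x + (28/15)sin 2x
((3/2)E_alpha) D D f = -(27/10)cos x - (39/10)sin x - (48/5)cos 2x + (14/5)sin 2x


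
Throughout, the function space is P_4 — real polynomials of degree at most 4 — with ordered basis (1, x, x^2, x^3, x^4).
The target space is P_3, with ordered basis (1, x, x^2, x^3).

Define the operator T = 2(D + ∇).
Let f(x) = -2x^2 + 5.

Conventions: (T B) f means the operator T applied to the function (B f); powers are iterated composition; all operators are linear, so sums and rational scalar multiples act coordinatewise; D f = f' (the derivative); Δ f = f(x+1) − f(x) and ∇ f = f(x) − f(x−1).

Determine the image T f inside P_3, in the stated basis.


the image equals g(x) = -16x + 4

D f = -4x
∇ f = -4x + 2
(D + ∇) f = -8x + 2
(2(D + ∇)) f = -16x + 4


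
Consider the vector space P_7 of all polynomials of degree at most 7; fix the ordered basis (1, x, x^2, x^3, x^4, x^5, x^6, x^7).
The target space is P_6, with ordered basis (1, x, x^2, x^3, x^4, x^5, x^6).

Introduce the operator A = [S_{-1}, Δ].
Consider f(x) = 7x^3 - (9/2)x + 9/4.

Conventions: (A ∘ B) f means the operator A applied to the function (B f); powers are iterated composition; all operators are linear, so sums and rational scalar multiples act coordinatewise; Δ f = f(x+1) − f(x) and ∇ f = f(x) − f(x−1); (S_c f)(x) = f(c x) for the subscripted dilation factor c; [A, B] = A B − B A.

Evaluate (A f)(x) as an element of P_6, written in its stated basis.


the image equals g(x) = 42x^2 + 5

Δ f = 21x^2 + 21x + 5/2
S_{-1} Δ f = 21x^2 - 21x + 5/2
S_{-1} f = -7x^3 + (9/2)x + 9/4
Δ S_{-1} f = -21x^2 - 21x - 5/2
[S_{-1}, Δ] f = 42x^2 + 5


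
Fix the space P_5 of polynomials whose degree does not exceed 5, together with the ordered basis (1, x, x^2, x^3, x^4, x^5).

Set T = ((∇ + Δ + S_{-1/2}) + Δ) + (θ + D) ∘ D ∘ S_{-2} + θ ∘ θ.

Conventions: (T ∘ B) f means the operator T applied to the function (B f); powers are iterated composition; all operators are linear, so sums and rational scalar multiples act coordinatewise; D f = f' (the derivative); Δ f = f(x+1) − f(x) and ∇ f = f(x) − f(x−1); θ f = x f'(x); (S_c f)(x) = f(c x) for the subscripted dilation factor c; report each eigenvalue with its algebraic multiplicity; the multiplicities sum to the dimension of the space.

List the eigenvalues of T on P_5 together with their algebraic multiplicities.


λ = 1/2 (multiplicity 1), λ = 1 (multiplicity 1), λ = 17/4 (multiplicity 1), λ = 71/8 (multiplicity 1), λ = 257/16 (multiplicity 1), λ = 799/32 (multiplicity 1)

image of 1: 1
image of x: (1/2)x + 3
image of x^2: (17/4)x^2 + 14x + 9
image of x^3: (71/8)x^3 - 39x^2 - 45x + 3
image of x^4: (257/16)x^4 + 204x^3 + 198x^2 + 12x + 1
image of x^5: (799/32)x^5 - 625x^4 - 630x^3 + 30x^2 + 5x + 3
the matrix is upper triangular; its diagonal is (1, 1/2, 17/4, 71/8, 257/16, 799/32)
for a triangular matrix the eigenvalues are the diagonal entries, with algebraic multiplicity their repetition count


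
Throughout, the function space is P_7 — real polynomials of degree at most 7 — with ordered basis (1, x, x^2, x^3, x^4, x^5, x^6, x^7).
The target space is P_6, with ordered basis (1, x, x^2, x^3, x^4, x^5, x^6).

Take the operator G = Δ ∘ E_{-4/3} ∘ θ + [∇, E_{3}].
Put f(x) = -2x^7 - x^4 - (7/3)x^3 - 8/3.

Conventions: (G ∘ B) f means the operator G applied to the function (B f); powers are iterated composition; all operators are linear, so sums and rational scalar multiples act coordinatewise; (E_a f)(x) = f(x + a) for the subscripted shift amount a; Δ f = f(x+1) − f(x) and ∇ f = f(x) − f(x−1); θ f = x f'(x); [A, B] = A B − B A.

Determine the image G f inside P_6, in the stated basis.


θ f = -14x^7 - 4x^4 - 7x^3
E_{-4/3} θ f = -14x^7 + (392/3)x^6 - (1568/3)x^5 + (31252/27)x^4 - (124279/81)x^3 + (99164/81)x^2 - (400976/729)x + 238016/2187
Δ E_{-4/3} θ f = -98x^6 + 490x^5 - (3430/3)x^4 + (41218/27)x^3 - (32905/27)x^2 + (44401/81)x - 79181/729
E_{3} f = -2x^7 - 42x^6 - 378x^5 - 1891x^4 - (17053/3)x^3 - 10281x^2 - 10377x - 13562/3
∇ E_{3} f = -14x^6 - 210x^5 - 1330x^4 - 4554x^3 - 8899x^2 - 9421x - 12682/3
∇ f = -14x^6 + 42x^5 - 70x^4 + 66x^3 - 43x^2 + 17x - 10/3
E_{3} ∇ f = -14x^6 - 210x^5 - 1330x^4 - 4554x^3 - 8899x^2 - 9421x - 12682/3
[∇, E_{3}] f = 0
(Δ ∘ E_{-4/3} ∘ θ + [∇, E_{3}]) f = -98x^6 + 490x^5 - (3430/3)x^4 + (41218/27)x^3 - (32905/27)x^2 + (44401/81)x - 79181/729

g(x) = -98x^6 + 490x^5 - (3430/3)x^4 + (41218/27)x^3 - (32905/27)x^2 + (44401/81)x - 79181/729


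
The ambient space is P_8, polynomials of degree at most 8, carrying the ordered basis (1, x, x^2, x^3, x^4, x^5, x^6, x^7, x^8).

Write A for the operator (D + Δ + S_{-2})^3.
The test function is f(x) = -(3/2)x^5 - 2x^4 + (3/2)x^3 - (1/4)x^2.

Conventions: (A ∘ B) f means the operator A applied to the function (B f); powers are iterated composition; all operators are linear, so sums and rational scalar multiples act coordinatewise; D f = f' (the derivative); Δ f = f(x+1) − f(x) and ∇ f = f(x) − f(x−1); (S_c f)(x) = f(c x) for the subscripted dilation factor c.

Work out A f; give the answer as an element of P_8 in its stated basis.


D f = -(15/2)x^4 - 8x^3 + (9/2)x^2 - (1/2)x
Δ f = -(15/2)x^4 - 23x^3 - (45/2)x^2 - (23/2)x - 9/4
S_{-2} f = 48x^5 - 32x^4 - 12x^3 - x^2
(D + Δ + S_{-2}) f = 48x^5 - 47x^4 - 43x^3 - 19x^2 - 12x - 9/4
D (D + Δ + S_{-2}) f = 240x^4 - 188x^3 - 129x^2 - 38x - 12
Δ (D + Δ + S_{-2}) f = 240x^4 + 292x^3 + 69x^2 - 115x - 73
S_{-2} (D + Δ + S_{-2}) f = -1536x^5 - 752x^4 + 344x^3 - 76x^2 + 24x - 9/4
(D + Δ + S_{-2}) (D + Δ + S_{-2}) f = -1536x^5 - 272x^4 + 448x^3 - 136x^2 - 129x - 349/4
D (D + Δ + S_{-2}) (D + Δ + S_{-2}) f = -7680x^4 - 1088x^3 + 1344x^2 - 272x - 129
Δ (D + Δ + S_{-2}) (D + Δ + S_{-2}) f = -7680x^4 - 16448x^3 - 15648x^2 - 7696x - 1625
S_{-2} (D + Δ + S_{-2}) (D + Δ + S_{-2}) f = 49152x^5 - 4352x^4 - 3584x^3 - 544x^2 + 258x - 349/4
(D + Δ + S_{-2}) (D + Δ + S_{-2}) (D + Δ + S_{-2}) f = 49152x^5 - 19712x^4 - 21120x^3 - 14848x^2 - 7710x - 7365/4

g(x) = 49152x^5 - 19712x^4 - 21120x^3 - 14848x^2 - 7710x - 7365/4
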